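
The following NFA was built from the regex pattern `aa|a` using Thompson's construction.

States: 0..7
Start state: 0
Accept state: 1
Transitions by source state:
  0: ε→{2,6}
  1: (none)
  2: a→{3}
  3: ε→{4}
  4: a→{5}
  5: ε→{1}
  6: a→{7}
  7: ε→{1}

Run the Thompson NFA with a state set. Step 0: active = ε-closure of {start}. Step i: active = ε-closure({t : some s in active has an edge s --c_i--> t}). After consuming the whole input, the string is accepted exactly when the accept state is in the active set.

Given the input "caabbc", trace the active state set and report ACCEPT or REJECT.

Answer: REJECT

Trace:
initial (ε-close {0}): {0,2,6}
'c' @ 1: {}  — state set empty
rest 'aabbc' ignored (set empty)
after full input: {}  (accept=1 not in)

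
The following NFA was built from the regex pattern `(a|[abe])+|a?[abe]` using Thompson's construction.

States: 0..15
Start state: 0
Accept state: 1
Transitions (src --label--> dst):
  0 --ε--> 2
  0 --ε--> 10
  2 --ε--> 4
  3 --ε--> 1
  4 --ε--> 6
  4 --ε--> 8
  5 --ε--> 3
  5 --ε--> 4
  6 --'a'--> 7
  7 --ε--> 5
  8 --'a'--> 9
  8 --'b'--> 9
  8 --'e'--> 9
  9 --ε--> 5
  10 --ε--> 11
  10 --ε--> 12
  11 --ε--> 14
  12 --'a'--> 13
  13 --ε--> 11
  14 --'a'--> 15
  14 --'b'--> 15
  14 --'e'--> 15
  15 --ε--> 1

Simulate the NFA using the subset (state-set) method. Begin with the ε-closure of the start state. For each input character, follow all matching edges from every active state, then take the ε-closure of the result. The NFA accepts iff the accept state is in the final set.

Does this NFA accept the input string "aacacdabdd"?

S₀ = ε-closure({0}) = {0,2,4,6,8,10,11,12,14}
'a' @ 1: {1,3,4,5,6,7,8,9,11,13,14,15}  [accepting]
'a' @ 2: {1,3,4,5,6,7,8,9,15}  [accepting]
'c' @ 3: {}  — dead — no transitions
rest 'acdabdd' ignored (set empty)
final: {}; accept 1 not in set

Answer: REJECT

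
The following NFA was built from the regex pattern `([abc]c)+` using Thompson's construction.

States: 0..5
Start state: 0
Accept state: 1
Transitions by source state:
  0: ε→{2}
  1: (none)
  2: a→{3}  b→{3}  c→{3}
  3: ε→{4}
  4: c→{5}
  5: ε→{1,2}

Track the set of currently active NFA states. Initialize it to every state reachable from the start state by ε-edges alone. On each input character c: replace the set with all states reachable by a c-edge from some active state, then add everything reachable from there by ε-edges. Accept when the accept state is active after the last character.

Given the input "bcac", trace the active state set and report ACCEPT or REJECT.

Answer: ACCEPT

Steps:
start: ε-closure({0}) = {0,2}
'b' @ 1: {3,4}
'c' @ 2: {1,2,5}  (accept∈set)
'a' @ 3: {3,4}
'c' @ 4: {1,2,5}  (accept∈set)
end set {1,2,5} — state 1 in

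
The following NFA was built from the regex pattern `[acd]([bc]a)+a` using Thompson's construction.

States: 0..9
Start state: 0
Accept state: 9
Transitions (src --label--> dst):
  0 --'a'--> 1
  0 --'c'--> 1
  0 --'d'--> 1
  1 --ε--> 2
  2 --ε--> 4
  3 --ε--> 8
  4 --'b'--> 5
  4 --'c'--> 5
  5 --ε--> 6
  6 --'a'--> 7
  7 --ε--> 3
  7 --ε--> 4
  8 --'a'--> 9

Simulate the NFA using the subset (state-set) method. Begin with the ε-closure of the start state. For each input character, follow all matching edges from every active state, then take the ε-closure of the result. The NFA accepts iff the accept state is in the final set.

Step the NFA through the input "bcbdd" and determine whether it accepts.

initial (ε-close {0}): {0}
'b' @ 1: {}  — state set empty
rest 'cbdd' ignored (set empty)
final: {}; accept 9 not in set

Answer: REJECT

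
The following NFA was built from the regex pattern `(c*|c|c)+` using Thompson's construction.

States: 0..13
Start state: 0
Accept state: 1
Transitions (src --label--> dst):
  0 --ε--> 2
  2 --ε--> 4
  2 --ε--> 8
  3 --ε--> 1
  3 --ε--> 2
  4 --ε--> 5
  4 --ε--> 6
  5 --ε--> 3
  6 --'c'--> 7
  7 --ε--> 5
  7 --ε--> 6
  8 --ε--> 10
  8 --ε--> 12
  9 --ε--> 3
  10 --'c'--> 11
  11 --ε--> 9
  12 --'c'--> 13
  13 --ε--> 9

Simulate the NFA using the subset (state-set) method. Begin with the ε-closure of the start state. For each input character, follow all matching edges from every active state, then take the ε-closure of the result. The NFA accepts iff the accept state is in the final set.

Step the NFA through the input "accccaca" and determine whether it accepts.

Answer: REJECT

Steps:
start: ε-closure({0}) = {0,1,2,3,4,5,6,8,10,12}
'a' @ 1: {}  — no active states
rest 'ccccaca' ignored (set empty)
after full input: {}  (accept=1 not in)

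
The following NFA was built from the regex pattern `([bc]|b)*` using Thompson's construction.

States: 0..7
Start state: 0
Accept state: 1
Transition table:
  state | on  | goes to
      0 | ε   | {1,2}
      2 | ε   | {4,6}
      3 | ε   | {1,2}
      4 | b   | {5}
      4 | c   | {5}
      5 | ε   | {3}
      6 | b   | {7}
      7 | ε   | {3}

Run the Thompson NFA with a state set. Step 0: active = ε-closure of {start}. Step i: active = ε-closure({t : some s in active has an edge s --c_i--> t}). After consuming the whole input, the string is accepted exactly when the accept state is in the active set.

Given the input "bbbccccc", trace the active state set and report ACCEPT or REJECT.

Answer: ACCEPT

Derivation:
start: ε-closure({0}) = {0,1,2,4,6}
'b' @ 1: {1,2,3,4,5,6,7}  [accepting]
'b' @ 2: {1,2,3,4,5,6,7}  [accepting]
'b' @ 3: {1,2,3,4,5,6,7}  [accepting]
'c' @ 4: {1,2,3,4,5,6}  [accepting]
'c' @ 5: {1,2,3,4,5,6}  [accepting]
'c' @ 6: {1,2,3,4,5,6}  [accepting]
'c' @ 7: {1,2,3,4,5,6}  [accepting]
'c' @ 8: {1,2,3,4,5,6}  [accepting]
after full input: {1,2,3,4,5,6}  (accept=1 in)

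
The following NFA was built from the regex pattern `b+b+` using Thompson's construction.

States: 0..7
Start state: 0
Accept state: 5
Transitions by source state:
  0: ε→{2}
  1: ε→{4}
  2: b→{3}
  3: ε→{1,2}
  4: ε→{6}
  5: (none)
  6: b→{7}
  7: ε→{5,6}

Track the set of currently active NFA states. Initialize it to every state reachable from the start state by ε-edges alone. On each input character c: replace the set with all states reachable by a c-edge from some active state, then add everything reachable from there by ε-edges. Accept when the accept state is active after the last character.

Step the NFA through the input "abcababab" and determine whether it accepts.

Answer: REJECT

Steps:
start: ε-closure({0}) = {0,2}
'a' @ 1: {}  — dead — no transitions
rest 'bcababab' ignored (set empty)
end set {} — state 5 not in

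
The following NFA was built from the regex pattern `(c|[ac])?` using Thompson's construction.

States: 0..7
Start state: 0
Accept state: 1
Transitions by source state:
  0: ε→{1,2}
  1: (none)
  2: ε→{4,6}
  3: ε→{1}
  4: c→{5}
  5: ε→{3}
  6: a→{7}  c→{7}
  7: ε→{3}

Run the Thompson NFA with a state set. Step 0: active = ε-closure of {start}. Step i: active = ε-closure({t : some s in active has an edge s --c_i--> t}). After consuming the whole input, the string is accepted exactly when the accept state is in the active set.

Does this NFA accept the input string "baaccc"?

Answer: REJECT

Steps:
start: ε-closure({0}) = {0,1,2,4,6}
'b' @ 1: {}  — no active states
rest 'aaccc' ignored (set empty)
final: {}; accept 1 not in set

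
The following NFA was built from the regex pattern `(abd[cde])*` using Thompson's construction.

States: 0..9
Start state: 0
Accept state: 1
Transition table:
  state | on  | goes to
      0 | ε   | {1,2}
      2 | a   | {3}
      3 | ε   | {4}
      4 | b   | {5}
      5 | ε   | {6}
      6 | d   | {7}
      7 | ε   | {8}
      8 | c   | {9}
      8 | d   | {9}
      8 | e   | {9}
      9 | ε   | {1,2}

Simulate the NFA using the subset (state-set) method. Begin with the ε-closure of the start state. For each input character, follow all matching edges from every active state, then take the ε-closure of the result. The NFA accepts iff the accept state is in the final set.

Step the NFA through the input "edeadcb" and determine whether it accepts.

initial (ε-close {0}): {0,1,2}
'e' @ 1: {}  — no active states
rest 'deadcb' ignored (set empty)
final: {}; accept 1 not in set

Answer: REJECT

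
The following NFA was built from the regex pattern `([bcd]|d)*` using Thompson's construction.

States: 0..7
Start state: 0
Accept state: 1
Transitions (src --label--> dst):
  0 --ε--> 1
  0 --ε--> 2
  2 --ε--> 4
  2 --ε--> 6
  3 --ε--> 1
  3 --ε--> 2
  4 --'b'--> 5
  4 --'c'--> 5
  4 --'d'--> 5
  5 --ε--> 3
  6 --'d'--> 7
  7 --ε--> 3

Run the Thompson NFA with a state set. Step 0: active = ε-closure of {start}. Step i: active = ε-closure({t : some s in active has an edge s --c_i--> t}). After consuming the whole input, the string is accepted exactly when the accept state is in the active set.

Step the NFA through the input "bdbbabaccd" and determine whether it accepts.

S₀ = ε-closure({0}) = {0,1,2,4,6}
'b' @ 1: {1,2,3,4,5,6}  ✓accept
'd' @ 2: {1,2,3,4,5,6,7}  ✓accept
'b' @ 3: {1,2,3,4,5,6}  ✓accept
'b' @ 4: {1,2,3,4,5,6}  ✓accept
'a' @ 5: {}  — no active states
rest 'baccd' ignored (set empty)
after full input: {}  (accept=1 not in)

Answer: REJECT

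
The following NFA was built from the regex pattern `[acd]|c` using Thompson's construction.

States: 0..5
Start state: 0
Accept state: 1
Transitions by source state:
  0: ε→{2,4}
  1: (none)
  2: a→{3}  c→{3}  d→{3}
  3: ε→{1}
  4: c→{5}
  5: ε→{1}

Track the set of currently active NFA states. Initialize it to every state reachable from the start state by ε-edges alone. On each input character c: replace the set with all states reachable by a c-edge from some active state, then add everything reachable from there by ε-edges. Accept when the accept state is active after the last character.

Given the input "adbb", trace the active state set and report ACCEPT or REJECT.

start: ε-closure({0}) = {0,2,4}
'a' @ 1: {1,3}  [accepting]
'd' @ 2: {}  — dead — no transitions
rest 'bb' ignored (set empty)
final: {}; accept 1 not in set

Answer: REJECT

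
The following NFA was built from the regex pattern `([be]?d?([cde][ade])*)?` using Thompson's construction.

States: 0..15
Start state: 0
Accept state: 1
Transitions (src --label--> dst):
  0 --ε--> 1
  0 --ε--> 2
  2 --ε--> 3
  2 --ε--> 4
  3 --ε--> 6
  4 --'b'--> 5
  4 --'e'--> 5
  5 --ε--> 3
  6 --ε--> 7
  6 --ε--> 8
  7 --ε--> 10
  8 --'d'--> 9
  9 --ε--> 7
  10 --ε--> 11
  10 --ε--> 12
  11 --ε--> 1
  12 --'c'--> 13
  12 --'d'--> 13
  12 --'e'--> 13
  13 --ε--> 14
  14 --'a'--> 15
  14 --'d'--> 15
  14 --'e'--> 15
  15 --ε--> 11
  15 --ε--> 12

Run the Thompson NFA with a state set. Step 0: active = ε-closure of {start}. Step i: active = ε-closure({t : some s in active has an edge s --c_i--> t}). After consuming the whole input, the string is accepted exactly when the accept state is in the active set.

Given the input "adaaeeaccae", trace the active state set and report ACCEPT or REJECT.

initial (ε-close {0}): {0,1,2,3,4,6,7,8,10,11,12}
'a' @ 1: {}  — state set empty
rest 'daaeeaccae' ignored (set empty)
end set {} — state 1 not in

Answer: REJECT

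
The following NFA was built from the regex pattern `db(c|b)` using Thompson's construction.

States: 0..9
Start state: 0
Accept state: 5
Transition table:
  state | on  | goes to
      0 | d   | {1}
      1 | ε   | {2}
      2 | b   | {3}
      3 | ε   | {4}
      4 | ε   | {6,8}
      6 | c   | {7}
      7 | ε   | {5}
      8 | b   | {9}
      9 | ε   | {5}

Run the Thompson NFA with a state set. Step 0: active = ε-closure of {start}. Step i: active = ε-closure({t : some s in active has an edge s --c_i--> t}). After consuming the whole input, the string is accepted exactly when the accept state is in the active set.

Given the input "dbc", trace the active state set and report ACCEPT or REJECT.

Answer: ACCEPT

Derivation:
initial (ε-close {0}): {0}
'd' @ 1: {1,2}
'b' @ 2: {3,4,6,8}
'c' @ 3: {5,7}  (accept∈set)
end set {5,7} — state 5 in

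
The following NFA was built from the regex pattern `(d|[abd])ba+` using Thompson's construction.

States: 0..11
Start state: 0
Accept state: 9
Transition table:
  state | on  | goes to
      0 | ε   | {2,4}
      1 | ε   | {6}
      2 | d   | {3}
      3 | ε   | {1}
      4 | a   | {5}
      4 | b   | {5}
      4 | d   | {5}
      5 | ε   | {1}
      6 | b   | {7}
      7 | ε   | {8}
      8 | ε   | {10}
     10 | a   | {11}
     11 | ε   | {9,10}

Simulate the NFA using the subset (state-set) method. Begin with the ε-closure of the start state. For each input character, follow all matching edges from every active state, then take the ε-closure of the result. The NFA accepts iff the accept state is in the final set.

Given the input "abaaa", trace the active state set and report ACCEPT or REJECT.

initial (ε-close {0}): {0,2,4}
'a' @ 1: {1,5,6}
'b' @ 2: {7,8,10}
'a' @ 3: {9,10,11}  [accepting]
'a' @ 4: {9,10,11}  [accepting]
'a' @ 5: {9,10,11}  [accepting]
final: {9,10,11}; accept 9 in set

Answer: ACCEPT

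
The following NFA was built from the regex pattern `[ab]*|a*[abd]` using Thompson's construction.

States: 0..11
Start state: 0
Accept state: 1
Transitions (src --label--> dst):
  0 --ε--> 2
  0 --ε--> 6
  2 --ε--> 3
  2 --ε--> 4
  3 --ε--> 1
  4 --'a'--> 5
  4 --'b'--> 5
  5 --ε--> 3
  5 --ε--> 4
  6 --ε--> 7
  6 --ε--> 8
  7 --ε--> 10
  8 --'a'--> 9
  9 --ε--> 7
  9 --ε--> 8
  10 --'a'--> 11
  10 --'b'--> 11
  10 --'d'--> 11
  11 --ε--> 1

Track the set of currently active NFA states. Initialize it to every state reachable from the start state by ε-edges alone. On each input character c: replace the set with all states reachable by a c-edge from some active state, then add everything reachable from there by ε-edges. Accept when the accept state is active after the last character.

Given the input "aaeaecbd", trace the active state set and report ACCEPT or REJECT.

S₀ = ε-closure({0}) = {0,1,2,3,4,6,7,8,10}
'a' @ 1: {1,3,4,5,7,8,9,10,11}  [accepting]
'a' @ 2: {1,3,4,5,7,8,9,10,11}  [accepting]
'e' @ 3: {}  — state set empty
rest 'aecbd' ignored (set empty)
after full input: {}  (accept=1 not in)

Answer: REJECT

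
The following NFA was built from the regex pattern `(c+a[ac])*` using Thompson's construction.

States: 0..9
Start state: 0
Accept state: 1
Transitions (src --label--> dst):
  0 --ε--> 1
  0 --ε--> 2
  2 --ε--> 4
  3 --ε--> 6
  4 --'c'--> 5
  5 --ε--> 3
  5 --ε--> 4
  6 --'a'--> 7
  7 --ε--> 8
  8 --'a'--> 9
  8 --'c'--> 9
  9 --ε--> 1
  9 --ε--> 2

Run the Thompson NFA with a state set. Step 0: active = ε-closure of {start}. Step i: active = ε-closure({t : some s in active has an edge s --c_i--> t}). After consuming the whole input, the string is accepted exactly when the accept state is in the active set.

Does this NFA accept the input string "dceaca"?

Answer: REJECT

Steps:
S₀ = ε-closure({0}) = {0,1,2,4}
'd' @ 1: {}  — no active states
rest 'ceaca' ignored (set empty)
after full input: {}  (accept=1 not in)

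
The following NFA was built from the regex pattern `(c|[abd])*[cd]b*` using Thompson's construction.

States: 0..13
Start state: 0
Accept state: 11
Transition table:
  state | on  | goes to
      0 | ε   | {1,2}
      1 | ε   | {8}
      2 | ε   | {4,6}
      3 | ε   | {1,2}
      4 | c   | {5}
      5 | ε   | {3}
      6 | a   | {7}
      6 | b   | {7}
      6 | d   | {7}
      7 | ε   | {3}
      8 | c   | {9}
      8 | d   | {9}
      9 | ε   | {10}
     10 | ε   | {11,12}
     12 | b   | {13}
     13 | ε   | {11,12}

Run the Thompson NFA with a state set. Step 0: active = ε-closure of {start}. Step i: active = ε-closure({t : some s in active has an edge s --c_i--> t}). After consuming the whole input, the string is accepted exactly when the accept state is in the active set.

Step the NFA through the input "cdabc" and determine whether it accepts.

Answer: ACCEPT

Trace:
start: ε-closure({0}) = {0,1,2,4,6,8}
'c' @ 1: {1,2,3,4,5,6,8,9,10,11,12}  (accept∈set)
'd' @ 2: {1,2,3,4,6,7,8,9,10,11,12}  (accept∈set)
'a' @ 3: {1,2,3,4,6,7,8}
'b' @ 4: {1,2,3,4,6,7,8}
'c' @ 5: {1,2,3,4,5,6,8,9,10,11,12}  (accept∈set)
end set {1,2,3,4,5,6,8,9,10,11,12} — state 11 in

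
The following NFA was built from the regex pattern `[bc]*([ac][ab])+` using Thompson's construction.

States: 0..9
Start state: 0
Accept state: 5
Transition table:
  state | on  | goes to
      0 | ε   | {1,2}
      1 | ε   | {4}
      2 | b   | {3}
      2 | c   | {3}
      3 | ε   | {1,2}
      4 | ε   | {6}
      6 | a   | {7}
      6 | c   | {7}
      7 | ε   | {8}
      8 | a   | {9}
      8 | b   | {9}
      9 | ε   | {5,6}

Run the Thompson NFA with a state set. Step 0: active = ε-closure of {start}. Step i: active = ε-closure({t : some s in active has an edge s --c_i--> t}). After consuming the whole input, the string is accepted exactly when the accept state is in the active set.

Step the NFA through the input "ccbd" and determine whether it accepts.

start: ε-closure({0}) = {0,1,2,4,6}
'c' @ 1: {1,2,3,4,6,7,8}
'c' @ 2: {1,2,3,4,6,7,8}
'b' @ 3: {1,2,3,4,5,6,9}  (accept∈set)
'd' @ 4: {}  — dead — no transitions
final: {}; accept 5 not in set

Answer: REJECT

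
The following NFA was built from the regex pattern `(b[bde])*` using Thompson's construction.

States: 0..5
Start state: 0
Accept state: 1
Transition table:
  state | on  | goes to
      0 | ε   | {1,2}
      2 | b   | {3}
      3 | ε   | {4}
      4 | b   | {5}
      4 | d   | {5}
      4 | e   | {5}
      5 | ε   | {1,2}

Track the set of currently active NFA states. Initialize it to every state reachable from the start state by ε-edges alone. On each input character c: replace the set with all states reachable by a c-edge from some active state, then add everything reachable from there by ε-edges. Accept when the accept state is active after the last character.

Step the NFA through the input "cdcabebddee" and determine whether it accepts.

start: ε-closure({0}) = {0,1,2}
'c' @ 1: {}  — state set empty
rest 'dcabebddee' ignored (set empty)
final: {}; accept 1 not in set

Answer: REJECT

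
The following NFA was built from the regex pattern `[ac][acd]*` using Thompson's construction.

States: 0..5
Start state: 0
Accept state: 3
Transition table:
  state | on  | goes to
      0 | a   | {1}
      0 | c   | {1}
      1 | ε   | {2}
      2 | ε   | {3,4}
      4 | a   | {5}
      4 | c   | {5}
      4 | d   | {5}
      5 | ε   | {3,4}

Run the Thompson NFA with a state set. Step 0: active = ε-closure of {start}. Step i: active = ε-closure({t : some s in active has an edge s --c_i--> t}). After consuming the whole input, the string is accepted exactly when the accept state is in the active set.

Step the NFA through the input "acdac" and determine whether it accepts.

start: ε-closure({0}) = {0}
'a' @ 1: {1,2,3,4}  [accepting]
'c' @ 2: {3,4,5}  [accepting]
'd' @ 3: {3,4,5}  [accepting]
'a' @ 4: {3,4,5}  [accepting]
'c' @ 5: {3,4,5}  [accepting]
final: {3,4,5}; accept 3 in set

Answer: ACCEPT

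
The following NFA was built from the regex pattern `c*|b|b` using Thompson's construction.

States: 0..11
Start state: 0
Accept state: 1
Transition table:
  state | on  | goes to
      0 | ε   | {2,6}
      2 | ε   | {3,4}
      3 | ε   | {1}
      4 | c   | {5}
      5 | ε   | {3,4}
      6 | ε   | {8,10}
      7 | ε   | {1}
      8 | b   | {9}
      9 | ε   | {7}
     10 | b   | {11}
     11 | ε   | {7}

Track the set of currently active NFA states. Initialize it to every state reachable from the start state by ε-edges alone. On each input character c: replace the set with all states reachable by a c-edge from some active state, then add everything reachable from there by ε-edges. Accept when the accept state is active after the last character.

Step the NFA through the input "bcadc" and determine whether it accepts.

start: ε-closure({0}) = {0,1,2,3,4,6,8,10}
'b' @ 1: {1,7,9,11}  ✓accept
'c' @ 2: {}  — no active states
rest 'adc' ignored (set empty)
after full input: {}  (accept=1 not in)

Answer: REJECT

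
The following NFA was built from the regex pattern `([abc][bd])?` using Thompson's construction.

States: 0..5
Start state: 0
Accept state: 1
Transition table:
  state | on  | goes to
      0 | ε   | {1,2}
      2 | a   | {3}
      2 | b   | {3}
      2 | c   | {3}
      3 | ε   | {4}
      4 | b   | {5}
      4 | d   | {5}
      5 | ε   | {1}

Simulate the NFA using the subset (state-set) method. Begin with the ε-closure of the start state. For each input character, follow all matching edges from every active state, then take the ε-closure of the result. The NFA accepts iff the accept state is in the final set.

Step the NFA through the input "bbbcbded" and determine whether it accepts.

S₀ = ε-closure({0}) = {0,1,2}
'b' @ 1: {3,4}
'b' @ 2: {1,5}  ✓accept
'b' @ 3: {}  — no active states
rest 'cbded' ignored (set empty)
final: {}; accept 1 not in set

Answer: REJECT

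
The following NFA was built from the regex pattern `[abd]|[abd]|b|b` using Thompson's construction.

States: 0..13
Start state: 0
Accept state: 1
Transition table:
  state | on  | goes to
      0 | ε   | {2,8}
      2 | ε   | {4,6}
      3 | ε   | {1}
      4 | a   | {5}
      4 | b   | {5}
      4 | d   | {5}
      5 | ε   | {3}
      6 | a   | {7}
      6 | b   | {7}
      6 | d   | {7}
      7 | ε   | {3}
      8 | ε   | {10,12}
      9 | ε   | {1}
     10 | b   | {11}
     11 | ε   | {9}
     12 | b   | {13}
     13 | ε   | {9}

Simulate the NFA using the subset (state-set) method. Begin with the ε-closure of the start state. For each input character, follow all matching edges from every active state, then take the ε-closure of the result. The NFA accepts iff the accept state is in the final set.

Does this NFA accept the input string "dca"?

S₀ = ε-closure({0}) = {0,2,4,6,8,10,12}
'd' @ 1: {1,3,5,7}  [accepting]
'c' @ 2: {}  — no active states
rest 'a' ignored (set empty)
final: {}; accept 1 not in set

Answer: REJECT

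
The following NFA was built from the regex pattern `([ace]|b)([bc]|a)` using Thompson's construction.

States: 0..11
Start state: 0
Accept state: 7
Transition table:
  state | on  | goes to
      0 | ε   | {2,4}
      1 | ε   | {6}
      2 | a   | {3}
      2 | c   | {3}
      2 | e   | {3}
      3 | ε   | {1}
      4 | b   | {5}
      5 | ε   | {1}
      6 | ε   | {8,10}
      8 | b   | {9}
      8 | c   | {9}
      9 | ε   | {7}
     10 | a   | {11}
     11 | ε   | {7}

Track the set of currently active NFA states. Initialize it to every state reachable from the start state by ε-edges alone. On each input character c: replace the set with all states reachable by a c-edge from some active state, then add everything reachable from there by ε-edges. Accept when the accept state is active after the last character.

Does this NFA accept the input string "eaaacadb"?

S₀ = ε-closure({0}) = {0,2,4}
'e' @ 1: {1,3,6,8,10}
'a' @ 2: {7,11}  (accept∈set)
'a' @ 3: {}  — dead — no transitions
rest 'acadb' ignored (set empty)
final: {}; accept 7 not in set

Answer: REJECT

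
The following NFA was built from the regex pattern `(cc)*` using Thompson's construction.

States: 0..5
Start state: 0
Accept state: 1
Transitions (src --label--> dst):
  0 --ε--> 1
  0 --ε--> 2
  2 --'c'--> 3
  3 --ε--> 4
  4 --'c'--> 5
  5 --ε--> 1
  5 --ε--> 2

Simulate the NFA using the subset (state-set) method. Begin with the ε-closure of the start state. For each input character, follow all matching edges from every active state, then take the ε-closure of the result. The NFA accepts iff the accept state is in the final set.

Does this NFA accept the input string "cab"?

S₀ = ε-closure({0}) = {0,1,2}
'c' @ 1: {3,4}
'a' @ 2: {}  — dead — no transitions
rest 'b' ignored (set empty)
after full input: {}  (accept=1 not in)

Answer: REJECT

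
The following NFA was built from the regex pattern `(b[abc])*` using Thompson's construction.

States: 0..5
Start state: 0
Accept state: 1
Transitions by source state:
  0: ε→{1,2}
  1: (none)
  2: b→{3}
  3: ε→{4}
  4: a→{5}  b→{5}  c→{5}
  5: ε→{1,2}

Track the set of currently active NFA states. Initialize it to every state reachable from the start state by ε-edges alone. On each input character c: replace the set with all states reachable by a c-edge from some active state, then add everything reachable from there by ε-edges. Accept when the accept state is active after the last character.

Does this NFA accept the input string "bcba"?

S₀ = ε-closure({0}) = {0,1,2}
'b' @ 1: {3,4}
'c' @ 2: {1,2,5}  [accepting]
'b' @ 3: {3,4}
'a' @ 4: {1,2,5}  [accepting]
after full input: {1,2,5}  (accept=1 in)

Answer: ACCEPT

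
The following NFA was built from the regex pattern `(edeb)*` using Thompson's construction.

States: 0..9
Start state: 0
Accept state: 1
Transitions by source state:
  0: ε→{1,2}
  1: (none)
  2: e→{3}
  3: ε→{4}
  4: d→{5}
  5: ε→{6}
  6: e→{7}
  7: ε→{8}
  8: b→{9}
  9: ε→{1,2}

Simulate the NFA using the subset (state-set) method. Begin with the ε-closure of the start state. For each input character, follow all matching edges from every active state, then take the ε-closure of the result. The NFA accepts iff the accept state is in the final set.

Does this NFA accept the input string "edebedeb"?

Answer: ACCEPT

Derivation:
start: ε-closure({0}) = {0,1,2}
'e' @ 1: {3,4}
'd' @ 2: {5,6}
'e' @ 3: {7,8}
'b' @ 4: {1,2,9}  ✓accept
'e' @ 5: {3,4}
'd' @ 6: {5,6}
'e' @ 7: {7,8}
'b' @ 8: {1,2,9}  ✓accept
final: {1,2,9}; accept 1 in set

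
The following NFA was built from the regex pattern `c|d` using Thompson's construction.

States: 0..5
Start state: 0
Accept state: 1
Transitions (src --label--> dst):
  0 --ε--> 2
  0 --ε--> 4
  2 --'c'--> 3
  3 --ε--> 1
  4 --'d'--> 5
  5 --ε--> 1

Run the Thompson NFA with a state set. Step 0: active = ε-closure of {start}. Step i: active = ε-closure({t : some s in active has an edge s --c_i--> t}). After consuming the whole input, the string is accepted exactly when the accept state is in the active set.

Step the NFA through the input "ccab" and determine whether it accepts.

start: ε-closure({0}) = {0,2,4}
'c' @ 1: {1,3}  ✓accept
'c' @ 2: {}  — state set empty
rest 'ab' ignored (set empty)
after full input: {}  (accept=1 not in)

Answer: REJECT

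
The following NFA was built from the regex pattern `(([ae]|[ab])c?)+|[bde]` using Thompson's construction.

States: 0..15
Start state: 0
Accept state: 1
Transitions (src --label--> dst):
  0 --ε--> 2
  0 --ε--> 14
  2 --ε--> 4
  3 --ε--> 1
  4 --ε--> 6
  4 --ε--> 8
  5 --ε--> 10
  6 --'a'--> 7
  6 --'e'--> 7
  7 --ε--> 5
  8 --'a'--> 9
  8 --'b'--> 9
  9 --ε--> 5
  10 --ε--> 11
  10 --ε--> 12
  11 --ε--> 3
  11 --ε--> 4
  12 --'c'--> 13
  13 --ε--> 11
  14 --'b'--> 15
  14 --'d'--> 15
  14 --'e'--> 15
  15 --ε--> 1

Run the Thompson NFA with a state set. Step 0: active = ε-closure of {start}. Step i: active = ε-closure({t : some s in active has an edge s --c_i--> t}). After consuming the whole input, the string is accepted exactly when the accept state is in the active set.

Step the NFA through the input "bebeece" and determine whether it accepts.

start: ε-closure({0}) = {0,2,4,6,8,14}
'b' @ 1: {1,3,4,5,6,8,9,10,11,12,15}  ✓accept
'e' @ 2: {1,3,4,5,6,7,8,10,11,12}  ✓accept
'b' @ 3: {1,3,4,5,6,8,9,10,11,12}  ✓accept
'e' @ 4: {1,3,4,5,6,7,8,10,11,12}  ✓accept
'e' @ 5: {1,3,4,5,6,7,8,10,11,12}  ✓accept
'c' @ 6: {1,3,4,6,8,11,13}  ✓accept
'e' @ 7: {1,3,4,5,6,7,8,10,11,12}  ✓accept
end set {1,3,4,5,6,7,8,10,11,12} — state 1 in

Answer: ACCEPT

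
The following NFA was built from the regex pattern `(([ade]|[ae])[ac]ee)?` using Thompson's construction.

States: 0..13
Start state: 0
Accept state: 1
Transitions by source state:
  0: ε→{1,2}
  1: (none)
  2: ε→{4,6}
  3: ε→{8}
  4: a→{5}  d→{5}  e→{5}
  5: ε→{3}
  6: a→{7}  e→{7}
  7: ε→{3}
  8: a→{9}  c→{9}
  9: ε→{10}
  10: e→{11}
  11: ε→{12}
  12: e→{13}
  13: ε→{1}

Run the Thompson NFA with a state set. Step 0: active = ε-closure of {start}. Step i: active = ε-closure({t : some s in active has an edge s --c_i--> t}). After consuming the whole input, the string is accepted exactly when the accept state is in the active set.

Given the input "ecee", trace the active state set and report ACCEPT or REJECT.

Answer: ACCEPT

Derivation:
S₀ = ε-closure({0}) = {0,1,2,4,6}
'e' @ 1: {3,5,7,8}
'c' @ 2: {9,10}
'e' @ 3: {11,12}
'e' @ 4: {1,13}  ✓accept
final: {1,13}; accept 1 in set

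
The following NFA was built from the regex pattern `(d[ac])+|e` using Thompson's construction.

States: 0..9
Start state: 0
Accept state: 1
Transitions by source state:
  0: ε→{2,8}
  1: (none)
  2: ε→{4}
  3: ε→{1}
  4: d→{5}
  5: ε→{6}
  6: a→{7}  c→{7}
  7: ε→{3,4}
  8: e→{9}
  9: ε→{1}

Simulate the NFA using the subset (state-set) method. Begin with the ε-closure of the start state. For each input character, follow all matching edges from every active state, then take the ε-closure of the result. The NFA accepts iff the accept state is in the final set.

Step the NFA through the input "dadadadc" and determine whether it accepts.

Answer: ACCEPT

Steps:
S₀ = ε-closure({0}) = {0,2,4,8}
'd' @ 1: {5,6}
'a' @ 2: {1,3,4,7}  (accept∈set)
'd' @ 3: {5,6}
'a' @ 4: {1,3,4,7}  (accept∈set)
'd' @ 5: {5,6}
'a' @ 6: {1,3,4,7}  (accept∈set)
'd' @ 7: {5,6}
'c' @ 8: {1,3,4,7}  (accept∈set)
final: {1,3,4,7}; accept 1 in set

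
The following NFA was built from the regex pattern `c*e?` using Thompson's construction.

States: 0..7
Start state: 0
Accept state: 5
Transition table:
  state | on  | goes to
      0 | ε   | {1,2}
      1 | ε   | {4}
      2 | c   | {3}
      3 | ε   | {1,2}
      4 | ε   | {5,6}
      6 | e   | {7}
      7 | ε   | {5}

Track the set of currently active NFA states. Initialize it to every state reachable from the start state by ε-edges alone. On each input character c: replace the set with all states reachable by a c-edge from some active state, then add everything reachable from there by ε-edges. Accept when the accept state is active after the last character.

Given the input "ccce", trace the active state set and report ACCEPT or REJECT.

Answer: ACCEPT

Derivation:
initial (ε-close {0}): {0,1,2,4,5,6}
'c' @ 1: {1,2,3,4,5,6}  [accepting]
'c' @ 2: {1,2,3,4,5,6}  [accepting]
'c' @ 3: {1,2,3,4,5,6}  [accepting]
'e' @ 4: {5,7}  [accepting]
end set {5,7} — state 5 in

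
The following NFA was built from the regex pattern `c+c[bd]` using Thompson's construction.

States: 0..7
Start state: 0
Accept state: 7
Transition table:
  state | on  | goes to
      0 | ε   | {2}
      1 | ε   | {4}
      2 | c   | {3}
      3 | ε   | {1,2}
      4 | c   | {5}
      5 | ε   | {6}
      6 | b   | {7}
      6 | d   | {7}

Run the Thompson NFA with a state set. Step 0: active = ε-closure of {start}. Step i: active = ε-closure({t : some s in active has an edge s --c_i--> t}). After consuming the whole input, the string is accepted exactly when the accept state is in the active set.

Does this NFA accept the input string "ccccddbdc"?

S₀ = ε-closure({0}) = {0,2}
'c' @ 1: {1,2,3,4}
'c' @ 2: {1,2,3,4,5,6}
'c' @ 3: {1,2,3,4,5,6}
'c' @ 4: {1,2,3,4,5,6}
'd' @ 5: {7}  [accepting]
'd' @ 6: {}  — dead — no transitions
rest 'bdc' ignored (set empty)
end set {} — state 7 not in

Answer: REJECT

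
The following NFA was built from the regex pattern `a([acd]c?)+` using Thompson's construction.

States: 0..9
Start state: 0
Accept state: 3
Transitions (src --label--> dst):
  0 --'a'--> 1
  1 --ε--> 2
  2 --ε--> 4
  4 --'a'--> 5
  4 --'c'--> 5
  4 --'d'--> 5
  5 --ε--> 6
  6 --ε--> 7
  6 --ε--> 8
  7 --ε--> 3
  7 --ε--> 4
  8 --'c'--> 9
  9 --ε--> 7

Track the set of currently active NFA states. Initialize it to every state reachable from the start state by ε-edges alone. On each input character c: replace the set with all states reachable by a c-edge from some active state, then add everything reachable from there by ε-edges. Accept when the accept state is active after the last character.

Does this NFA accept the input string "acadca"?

Answer: ACCEPT

Trace:
initial (ε-close {0}): {0}
'a' @ 1: {1,2,4}
'c' @ 2: {3,4,5,6,7,8}  (accept∈set)
'a' @ 3: {3,4,5,6,7,8}  (accept∈set)
'd' @ 4: {3,4,5,6,7,8}  (accept∈set)
'c' @ 5: {3,4,5,6,7,8,9}  (accept∈set)
'a' @ 6: {3,4,5,6,7,8}  (accept∈set)
after full input: {3,4,5,6,7,8}  (accept=3 in)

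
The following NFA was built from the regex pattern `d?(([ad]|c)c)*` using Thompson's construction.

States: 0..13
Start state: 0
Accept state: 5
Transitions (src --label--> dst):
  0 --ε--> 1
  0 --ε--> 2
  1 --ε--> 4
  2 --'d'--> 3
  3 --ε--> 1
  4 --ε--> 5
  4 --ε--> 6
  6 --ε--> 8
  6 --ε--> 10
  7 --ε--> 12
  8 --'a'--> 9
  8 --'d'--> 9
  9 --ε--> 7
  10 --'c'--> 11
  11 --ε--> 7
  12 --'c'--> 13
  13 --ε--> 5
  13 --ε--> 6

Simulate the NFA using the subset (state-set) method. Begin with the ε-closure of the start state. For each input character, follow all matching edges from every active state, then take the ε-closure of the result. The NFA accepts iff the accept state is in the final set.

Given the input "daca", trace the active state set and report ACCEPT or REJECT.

initial (ε-close {0}): {0,1,2,4,5,6,8,10}
'd' @ 1: {1,3,4,5,6,7,8,9,10,12}  ✓accept
'a' @ 2: {7,9,12}
'c' @ 3: {5,6,8,10,13}  ✓accept
'a' @ 4: {7,9,12}
after full input: {7,9,12}  (accept=5 not in)

Answer: REJECT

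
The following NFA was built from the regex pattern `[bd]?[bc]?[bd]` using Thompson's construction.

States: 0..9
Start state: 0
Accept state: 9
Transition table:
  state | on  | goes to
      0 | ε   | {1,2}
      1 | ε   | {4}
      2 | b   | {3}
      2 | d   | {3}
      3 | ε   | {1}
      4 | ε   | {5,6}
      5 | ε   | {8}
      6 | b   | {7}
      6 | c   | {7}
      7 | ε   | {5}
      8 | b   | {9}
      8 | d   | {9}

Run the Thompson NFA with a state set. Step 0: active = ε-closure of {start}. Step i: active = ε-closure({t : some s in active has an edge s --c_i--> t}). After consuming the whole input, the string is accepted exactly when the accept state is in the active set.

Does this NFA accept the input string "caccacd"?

Answer: REJECT

Derivation:
initial (ε-close {0}): {0,1,2,4,5,6,8}
'c' @ 1: {5,7,8}
'a' @ 2: {}  — no active states
rest 'ccacd' ignored (set empty)
end set {} — state 9 not in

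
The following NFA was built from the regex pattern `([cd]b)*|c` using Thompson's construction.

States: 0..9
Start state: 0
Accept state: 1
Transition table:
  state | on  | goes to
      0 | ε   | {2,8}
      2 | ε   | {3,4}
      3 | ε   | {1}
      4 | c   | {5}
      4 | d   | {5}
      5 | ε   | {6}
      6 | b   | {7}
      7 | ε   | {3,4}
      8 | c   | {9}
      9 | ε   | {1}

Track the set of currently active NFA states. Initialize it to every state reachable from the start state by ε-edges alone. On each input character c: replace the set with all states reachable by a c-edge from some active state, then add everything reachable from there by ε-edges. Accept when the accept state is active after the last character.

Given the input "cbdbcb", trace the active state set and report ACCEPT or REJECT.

Answer: ACCEPT

Derivation:
start: ε-closure({0}) = {0,1,2,3,4,8}
'c' @ 1: {1,5,6,9}  ✓accept
'b' @ 2: {1,3,4,7}  ✓accept
'd' @ 3: {5,6}
'b' @ 4: {1,3,4,7}  ✓accept
'c' @ 5: {5,6}
'b' @ 6: {1,3,4,7}  ✓accept
final: {1,3,4,7}; accept 1 in set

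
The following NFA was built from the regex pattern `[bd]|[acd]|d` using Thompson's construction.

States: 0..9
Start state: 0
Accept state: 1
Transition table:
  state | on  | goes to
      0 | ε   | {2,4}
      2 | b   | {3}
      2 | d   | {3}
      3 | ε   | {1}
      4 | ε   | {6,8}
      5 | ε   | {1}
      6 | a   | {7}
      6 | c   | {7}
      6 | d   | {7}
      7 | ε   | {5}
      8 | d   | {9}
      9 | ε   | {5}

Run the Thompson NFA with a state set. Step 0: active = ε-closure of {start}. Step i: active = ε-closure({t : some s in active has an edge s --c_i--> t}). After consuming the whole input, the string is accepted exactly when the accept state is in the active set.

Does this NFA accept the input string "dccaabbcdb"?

Answer: REJECT

Trace:
S₀ = ε-closure({0}) = {0,2,4,6,8}
'd' @ 1: {1,3,5,7,9}  ✓accept
'c' @ 2: {}  — state set empty
rest 'caabbcdb' ignored (set empty)
end set {} — state 1 not in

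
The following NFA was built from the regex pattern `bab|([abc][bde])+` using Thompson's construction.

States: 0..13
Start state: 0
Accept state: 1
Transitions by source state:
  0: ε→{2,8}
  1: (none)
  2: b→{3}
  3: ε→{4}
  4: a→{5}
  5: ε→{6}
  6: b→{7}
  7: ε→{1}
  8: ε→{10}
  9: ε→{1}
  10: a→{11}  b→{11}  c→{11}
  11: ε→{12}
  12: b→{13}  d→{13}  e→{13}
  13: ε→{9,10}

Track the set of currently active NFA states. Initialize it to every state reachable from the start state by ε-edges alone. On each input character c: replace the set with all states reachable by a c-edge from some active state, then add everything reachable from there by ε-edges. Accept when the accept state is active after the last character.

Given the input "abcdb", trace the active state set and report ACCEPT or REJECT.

Answer: REJECT

Trace:
S₀ = ε-closure({0}) = {0,2,8,10}
'a' @ 1: {11,12}
'b' @ 2: {1,9,10,13}  ✓accept
'c' @ 3: {11,12}
'd' @ 4: {1,9,10,13}  ✓accept
'b' @ 5: {11,12}
end set {11,12} — state 1 not in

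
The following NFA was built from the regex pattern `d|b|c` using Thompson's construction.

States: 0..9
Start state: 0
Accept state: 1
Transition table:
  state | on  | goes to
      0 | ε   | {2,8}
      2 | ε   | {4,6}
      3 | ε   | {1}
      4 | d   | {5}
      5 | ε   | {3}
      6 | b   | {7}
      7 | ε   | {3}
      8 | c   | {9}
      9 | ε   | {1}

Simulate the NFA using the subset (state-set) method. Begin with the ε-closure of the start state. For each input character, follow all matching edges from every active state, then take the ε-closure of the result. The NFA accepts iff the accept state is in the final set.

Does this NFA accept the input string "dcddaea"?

Answer: REJECT

Trace:
start: ε-closure({0}) = {0,2,4,6,8}
'd' @ 1: {1,3,5}  [accepting]
'c' @ 2: {}  — state set empty
rest 'ddaea' ignored (set empty)
end set {} — state 1 not in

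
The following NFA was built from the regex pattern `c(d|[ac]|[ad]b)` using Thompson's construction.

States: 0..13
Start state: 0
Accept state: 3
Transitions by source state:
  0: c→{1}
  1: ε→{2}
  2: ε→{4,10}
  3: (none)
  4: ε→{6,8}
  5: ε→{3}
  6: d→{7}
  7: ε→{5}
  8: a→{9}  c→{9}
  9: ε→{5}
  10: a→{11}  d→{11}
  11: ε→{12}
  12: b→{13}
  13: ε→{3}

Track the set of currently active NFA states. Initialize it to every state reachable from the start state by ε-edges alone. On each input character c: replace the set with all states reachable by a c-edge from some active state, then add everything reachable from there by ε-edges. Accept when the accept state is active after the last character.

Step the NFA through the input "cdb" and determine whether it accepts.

start: ε-closure({0}) = {0}
'c' @ 1: {1,2,4,6,8,10}
'd' @ 2: {3,5,7,11,12}  [accepting]
'b' @ 3: {3,13}  [accepting]
final: {3,13}; accept 3 in set

Answer: ACCEPT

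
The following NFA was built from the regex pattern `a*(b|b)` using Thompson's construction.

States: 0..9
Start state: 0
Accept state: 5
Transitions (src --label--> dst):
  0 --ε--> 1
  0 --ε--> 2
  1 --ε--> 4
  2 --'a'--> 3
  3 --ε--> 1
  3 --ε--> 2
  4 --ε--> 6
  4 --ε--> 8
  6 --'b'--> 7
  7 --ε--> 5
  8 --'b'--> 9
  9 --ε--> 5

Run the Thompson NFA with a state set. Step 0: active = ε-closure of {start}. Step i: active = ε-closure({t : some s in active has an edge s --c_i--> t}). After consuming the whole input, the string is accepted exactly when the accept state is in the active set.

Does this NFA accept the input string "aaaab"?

Answer: ACCEPT

Trace:
initial (ε-close {0}): {0,1,2,4,6,8}
'a' @ 1: {1,2,3,4,6,8}
'a' @ 2: {1,2,3,4,6,8}
'a' @ 3: {1,2,3,4,6,8}
'a' @ 4: {1,2,3,4,6,8}
'b' @ 5: {5,7,9}  (accept∈set)
final: {5,7,9}; accept 5 in set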